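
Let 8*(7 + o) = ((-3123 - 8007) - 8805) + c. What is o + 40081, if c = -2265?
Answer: 37299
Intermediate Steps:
o = -2782 (o = -7 + (((-3123 - 8007) - 8805) - 2265)/8 = -7 + ((-11130 - 8805) - 2265)/8 = -7 + (-19935 - 2265)/8 = -7 + (⅛)*(-22200) = -7 - 2775 = -2782)
o + 40081 = -2782 + 40081 = 37299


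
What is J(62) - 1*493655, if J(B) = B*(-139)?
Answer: -502273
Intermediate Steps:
J(B) = -139*B
J(62) - 1*493655 = -139*62 - 1*493655 = -8618 - 493655 = -502273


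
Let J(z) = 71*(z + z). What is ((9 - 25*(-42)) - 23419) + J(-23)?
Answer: -25626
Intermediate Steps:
J(z) = 142*z (J(z) = 71*(2*z) = 142*z)
((9 - 25*(-42)) - 23419) + J(-23) = ((9 - 25*(-42)) - 23419) + 142*(-23) = ((9 + 1050) - 23419) - 3266 = (1059 - 23419) - 3266 = -22360 - 3266 = -25626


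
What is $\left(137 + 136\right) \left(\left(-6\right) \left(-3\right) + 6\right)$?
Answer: $6552$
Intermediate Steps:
$\left(137 + 136\right) \left(\left(-6\right) \left(-3\right) + 6\right) = 273 \left(18 + 6\right) = 273 \cdot 24 = 6552$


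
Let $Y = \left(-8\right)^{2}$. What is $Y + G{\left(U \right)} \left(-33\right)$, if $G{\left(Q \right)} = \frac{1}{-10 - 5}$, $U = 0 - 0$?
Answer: $\frac{331}{5} \approx 66.2$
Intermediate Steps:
$U = 0$ ($U = 0 + 0 = 0$)
$Y = 64$
$G{\left(Q \right)} = - \frac{1}{15}$ ($G{\left(Q \right)} = \frac{1}{-15} = - \frac{1}{15}$)
$Y + G{\left(U \right)} \left(-33\right) = 64 - - \frac{11}{5} = 64 + \frac{11}{5} = \frac{331}{5}$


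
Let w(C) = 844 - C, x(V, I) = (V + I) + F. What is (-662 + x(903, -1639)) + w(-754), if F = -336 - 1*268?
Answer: -404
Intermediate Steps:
F = -604 (F = -336 - 268 = -604)
x(V, I) = -604 + I + V (x(V, I) = (V + I) - 604 = (I + V) - 604 = -604 + I + V)
(-662 + x(903, -1639)) + w(-754) = (-662 + (-604 - 1639 + 903)) + (844 - 1*(-754)) = (-662 - 1340) + (844 + 754) = -2002 + 1598 = -404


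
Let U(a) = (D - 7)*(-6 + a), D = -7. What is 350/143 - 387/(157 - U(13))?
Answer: 11303/12155 ≈ 0.92990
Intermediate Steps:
U(a) = 84 - 14*a (U(a) = (-7 - 7)*(-6 + a) = -14*(-6 + a) = 84 - 14*a)
350/143 - 387/(157 - U(13)) = 350/143 - 387/(157 - (84 - 14*13)) = 350*(1/143) - 387/(157 - (84 - 182)) = 350/143 - 387/(157 - 1*(-98)) = 350/143 - 387/(157 + 98) = 350/143 - 387/255 = 350/143 - 387*1/255 = 350/143 - 129/85 = 11303/12155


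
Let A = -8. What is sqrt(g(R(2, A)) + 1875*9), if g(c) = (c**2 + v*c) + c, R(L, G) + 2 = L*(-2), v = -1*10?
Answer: 3*sqrt(1885) ≈ 130.25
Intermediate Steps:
v = -10
R(L, G) = -2 - 2*L (R(L, G) = -2 + L*(-2) = -2 - 2*L)
g(c) = c**2 - 9*c (g(c) = (c**2 - 10*c) + c = c**2 - 9*c)
sqrt(g(R(2, A)) + 1875*9) = sqrt((-2 - 2*2)*(-9 + (-2 - 2*2)) + 1875*9) = sqrt((-2 - 4)*(-9 + (-2 - 4)) + 16875) = sqrt(-6*(-9 - 6) + 16875) = sqrt(-6*(-15) + 16875) = sqrt(90 + 16875) = sqrt(16965) = 3*sqrt(1885)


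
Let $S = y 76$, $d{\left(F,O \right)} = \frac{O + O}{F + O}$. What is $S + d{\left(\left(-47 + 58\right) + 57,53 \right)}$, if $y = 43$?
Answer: $\frac{395534}{121} \approx 3268.9$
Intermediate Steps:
$d{\left(F,O \right)} = \frac{2 O}{F + O}$
$S = 3268$ ($S = 43 \cdot 76 = 3268$)
$S + d{\left(\left(-47 + 58\right) + 57,53 \right)} = 3268 + 2 \cdot 53 \frac{1}{\left(\left(-47 + 58\right) + 57\right) + 53} = 3268 + 2 \cdot 53 \frac{1}{\left(11 + 57\right) + 53} = 3268 + 2 \cdot 53 \frac{1}{68 + 53} = 3268 + 2 \cdot 53 \cdot \frac{1}{121} = 3268 + \frac{106}{121} = \frac{395534}{121}$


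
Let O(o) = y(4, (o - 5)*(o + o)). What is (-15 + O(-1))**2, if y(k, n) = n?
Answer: 9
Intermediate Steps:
O(o) = 2*o*(-5 + o) (O(o) = (o - 5)*(o + o) = (-5 + o)*(2*o) = 2*o*(-5 + o))
(-15 + O(-1))**2 = (-15 + 2*(-1)*(-5 - 1))**2 = (-15 + 2*(-1)*(-6))**2 = (-15 + 12)**2 = (-3)**2 = 9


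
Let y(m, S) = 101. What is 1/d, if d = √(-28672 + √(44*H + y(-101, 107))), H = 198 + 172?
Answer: -I/√(28672 - √16381) ≈ -0.0059189*I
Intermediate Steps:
H = 370
d = √(-28672 + √16381) (d = √(-28672 + √(44*370 + 101)) = √(-28672 + √(16280 + 101)) = √(-28672 + √16381) ≈ 168.95*I)
1/d = 1/(√(-28672 + √16381)) = (-28672 + √16381)^(-½)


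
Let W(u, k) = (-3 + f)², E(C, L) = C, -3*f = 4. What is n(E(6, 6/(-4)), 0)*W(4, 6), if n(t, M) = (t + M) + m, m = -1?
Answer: 845/9 ≈ 93.889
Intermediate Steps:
f = -4/3 (f = -⅓*4 = -4/3 ≈ -1.3333)
W(u, k) = 169/9 (W(u, k) = (-3 - 4/3)² = (-13/3)² = 169/9)
n(t, M) = -1 + M + t (n(t, M) = (t + M) - 1 = (M + t) - 1 = -1 + M + t)
n(E(6, 6/(-4)), 0)*W(4, 6) = (-1 + 0 + 6)*(169/9) = 5*(169/9) = 845/9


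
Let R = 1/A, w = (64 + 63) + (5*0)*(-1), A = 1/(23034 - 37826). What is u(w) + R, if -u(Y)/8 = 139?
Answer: -15904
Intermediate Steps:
A = -1/14792 (A = 1/(-14792) = -1/14792 ≈ -6.7604e-5)
w = 127 (w = 127 + 0*(-1) = 127 + 0 = 127)
u(Y) = -1112 (u(Y) = -8*139 = -1112)
R = -14792 (R = 1/(-1/14792) = -14792)
u(w) + R = -1112 - 14792 = -15904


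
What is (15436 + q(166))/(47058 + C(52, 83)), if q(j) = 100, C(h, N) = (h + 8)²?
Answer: 7768/25329 ≈ 0.30668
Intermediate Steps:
C(h, N) = (8 + h)²
(15436 + q(166))/(47058 + C(52, 83)) = (15436 + 100)/(47058 + (8 + 52)²) = 15536/(47058 + 60²) = 15536/(47058 + 3600) = 15536/50658 = 15536*(1/50658) = 7768/25329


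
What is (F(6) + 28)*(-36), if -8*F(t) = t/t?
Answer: -2007/2 ≈ -1003.5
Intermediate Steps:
F(t) = -1/8 (F(t) = -t/(8*t) = -1/8*1 = -1/8)
(F(6) + 28)*(-36) = (-1/8 + 28)*(-36) = (223/8)*(-36) = -2007/2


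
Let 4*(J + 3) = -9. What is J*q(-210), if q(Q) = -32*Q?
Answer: -35280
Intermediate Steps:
J = -21/4 (J = -3 + (¼)*(-9) = -3 - 9/4 = -21/4 ≈ -5.2500)
J*q(-210) = -(-168)*(-210) = -21/4*6720 = -35280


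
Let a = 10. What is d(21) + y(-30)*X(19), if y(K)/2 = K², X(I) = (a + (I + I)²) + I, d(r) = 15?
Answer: 2651415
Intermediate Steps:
X(I) = 10 + I + 4*I² (X(I) = (10 + (I + I)²) + I = (10 + (2*I)²) + I = (10 + 4*I²) + I = 10 + I + 4*I²)
y(K) = 2*K²
d(21) + y(-30)*X(19) = 15 + (2*(-30)²)*(10 + 19 + 4*19²) = 15 + (2*900)*(10 + 19 + 4*361) = 15 + 1800*(10 + 19 + 1444) = 15 + 1800*1473 = 15 + 2651400 = 2651415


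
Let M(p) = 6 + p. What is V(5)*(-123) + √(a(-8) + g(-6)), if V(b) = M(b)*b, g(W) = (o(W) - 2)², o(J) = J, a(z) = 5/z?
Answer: -6765 + 13*√6/4 ≈ -6757.0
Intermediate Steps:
g(W) = (-2 + W)² (g(W) = (W - 2)² = (-2 + W)²)
V(b) = b*(6 + b) (V(b) = (6 + b)*b = b*(6 + b))
V(5)*(-123) + √(a(-8) + g(-6)) = (5*(6 + 5))*(-123) + √(5/(-8) + (-2 - 6)²) = (5*11)*(-123) + √(5*(-⅛) + (-8)²) = 55*(-123) + √(-5/8 + 64) = -6765 + √(507/8) = -6765 + 13*√6/4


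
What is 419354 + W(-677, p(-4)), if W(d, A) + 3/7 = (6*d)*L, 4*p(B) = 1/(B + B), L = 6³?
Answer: -3206269/7 ≈ -4.5804e+5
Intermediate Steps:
L = 216
p(B) = 1/(8*B) (p(B) = 1/(4*(B + B)) = 1/(4*((2*B))) = (1/(2*B))/4 = 1/(8*B))
W(d, A) = -3/7 + 1296*d (W(d, A) = -3/7 + (6*d)*216 = -3/7 + 1296*d)
419354 + W(-677, p(-4)) = 419354 + (-3/7 + 1296*(-677)) = 419354 + (-3/7 - 877392) = 419354 - 6141747/7 = -3206269/7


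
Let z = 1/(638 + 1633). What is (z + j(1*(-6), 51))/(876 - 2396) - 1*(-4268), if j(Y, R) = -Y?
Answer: 14732780933/3451920 ≈ 4268.0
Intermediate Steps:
z = 1/2271 ≈ 0.00044033
(z + j(1*(-6), 51))/(876 - 2396) - 1*(-4268) = (1/2271 - (-6))/(876 - 2396) - 1*(-4268) = (1/2271 - 1*(-6))/(-1520) + 4268 = (1/2271 + 6)*(-1/1520) + 4268 = (13627/2271)*(-1/1520) + 4268 = -13627/3451920 + 4268 = 14732780933/3451920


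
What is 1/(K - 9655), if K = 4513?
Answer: -1/5142 ≈ -0.00019448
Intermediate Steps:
1/(K - 9655) = 1/(4513 - 9655) = 1/(-5142) = -1/5142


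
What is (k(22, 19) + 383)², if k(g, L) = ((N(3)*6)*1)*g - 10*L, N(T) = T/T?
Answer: 105625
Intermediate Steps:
N(T) = 1
k(g, L) = -10*L + 6*g (k(g, L) = ((1*6)*1)*g - 10*L = (6*1)*g - 10*L = 6*g - 10*L = -10*L + 6*g)
(k(22, 19) + 383)² = ((-10*19 + 6*22) + 383)² = ((-190 + 132) + 383)² = (-58 + 383)² = 325² = 105625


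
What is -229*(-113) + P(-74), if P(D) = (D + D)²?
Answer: 47781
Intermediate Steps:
P(D) = 4*D² (P(D) = (2*D)² = 4*D²)
-229*(-113) + P(-74) = -229*(-113) + 4*(-74)² = 25877 + 4*5476 = 25877 + 21904 = 47781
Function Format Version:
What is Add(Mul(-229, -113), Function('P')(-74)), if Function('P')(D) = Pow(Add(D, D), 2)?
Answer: 47781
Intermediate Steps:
Function('P')(D) = Mul(4, Pow(D, 2)) (Function('P')(D) = Pow(Mul(2, D), 2) = Mul(4, Pow(D, 2)))
Add(Mul(-229, -113), Function('P')(-74)) = Add(Mul(-229, -113), Mul(4, Pow(-74, 2))) = Add(25877, Mul(4, 5476)) = Add(25877, 21904) = 47781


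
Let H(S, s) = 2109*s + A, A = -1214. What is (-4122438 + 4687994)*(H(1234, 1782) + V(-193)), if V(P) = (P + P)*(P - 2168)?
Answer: 2640224663720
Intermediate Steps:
H(S, s) = -1214 + 2109*s (H(S, s) = 2109*s - 1214 = -1214 + 2109*s)
V(P) = 2*P*(-2168 + P) (V(P) = (2*P)*(-2168 + P) = 2*P*(-2168 + P))
(-4122438 + 4687994)*(H(1234, 1782) + V(-193)) = (-4122438 + 4687994)*((-1214 + 2109*1782) + 2*(-193)*(-2168 - 193)) = 565556*((-1214 + 3758238) + 2*(-193)*(-2361)) = 565556*(3757024 + 911346) = 565556*4668370 = 2640224663720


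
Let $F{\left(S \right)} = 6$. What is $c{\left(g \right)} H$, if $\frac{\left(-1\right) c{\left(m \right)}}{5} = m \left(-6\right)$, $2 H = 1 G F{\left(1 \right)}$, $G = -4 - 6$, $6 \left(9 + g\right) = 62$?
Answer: $-1200$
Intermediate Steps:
$g = \frac{4}{3}$ ($g = -9 + \frac{1}{6} \cdot 62 = -9 + \frac{31}{3} = \frac{4}{3} \approx 1.3333$)
$G = -10$ ($G = -4 - 6 = -10$)
$H = -30$ ($H = \frac{1 \left(-10\right) 6}{2} = \frac{\left(-10\right) 6}{2} = \frac{1}{2} \left(-60\right) = -30$)
$c{\left(m \right)} = 30 m$ ($c{\left(m \right)} = - 5 m \left(-6\right) = - 5 \left(- 6 m\right) = 30 m$)
$c{\left(g \right)} H = 30 \cdot \frac{4}{3} \left(-30\right) = 40 \left(-30\right) = -1200$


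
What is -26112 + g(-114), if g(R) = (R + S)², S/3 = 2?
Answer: -14448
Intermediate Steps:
S = 6 (S = 3*2 = 6)
g(R) = (6 + R)² (g(R) = (R + 6)² = (6 + R)²)
-26112 + g(-114) = -26112 + (6 - 114)² = -26112 + (-108)² = -26112 + 11664 = -14448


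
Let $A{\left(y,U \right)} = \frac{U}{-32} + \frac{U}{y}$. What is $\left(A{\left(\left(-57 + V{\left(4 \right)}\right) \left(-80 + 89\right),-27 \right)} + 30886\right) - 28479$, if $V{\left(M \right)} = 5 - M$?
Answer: $\frac{539369}{224} \approx 2407.9$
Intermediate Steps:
$A{\left(y,U \right)} = - \frac{U}{32} + \frac{U}{y}$ ($A{\left(y,U \right)} = U \left(- \frac{1}{32}\right) + \frac{U}{y} = - \frac{U}{32} + \frac{U}{y}$)
$\left(A{\left(\left(-57 + V{\left(4 \right)}\right) \left(-80 + 89\right),-27 \right)} + 30886\right) - 28479 = \left(\left(\left(- \frac{1}{32}\right) \left(-27\right) - \frac{27}{\left(-57 + \left(5 - 4\right)\right) \left(-80 + 89\right)}\right) + 30886\right) - 28479 = \left(\left(\frac{27}{32} - \frac{27}{\left(-57 + \left(5 - 4\right)\right) 9}\right) + 30886\right) - 28479 = \left(\left(\frac{27}{32} - \frac{27}{\left(-57 + 1\right) 9}\right) + 30886\right) - 28479 = \left(\left(\frac{27}{32} - \frac{27}{\left(-56\right) 9}\right) + 30886\right) - 28479 = \left(\left(\frac{27}{32} - \frac{27}{-504}\right) + 30886\right) - 28479 = \left(\left(\frac{27}{32} - - \frac{3}{56}\right) + 30886\right) - 28479 = \left(\left(\frac{27}{32} + \frac{3}{56}\right) + 30886\right) - 28479 = \left(\frac{201}{224} + 30886\right) - 28479 = \frac{6918665}{224} - 28479 = \frac{539369}{224}$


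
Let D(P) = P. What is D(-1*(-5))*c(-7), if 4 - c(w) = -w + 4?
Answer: -35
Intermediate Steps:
c(w) = w (c(w) = 4 - (-w + 4) = 4 - (4 - w) = 4 + (-4 + w) = w)
D(-1*(-5))*c(-7) = -1*(-5)*(-7) = 5*(-7) = -35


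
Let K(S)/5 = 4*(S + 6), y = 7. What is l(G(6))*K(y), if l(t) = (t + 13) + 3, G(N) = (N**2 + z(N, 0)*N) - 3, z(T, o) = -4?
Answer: 6500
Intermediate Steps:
K(S) = 120 + 20*S (K(S) = 5*(4*(S + 6)) = 5*(4*(6 + S)) = 5*(24 + 4*S) = 120 + 20*S)
G(N) = -3 + N**2 - 4*N (G(N) = (N**2 - 4*N) - 3 = -3 + N**2 - 4*N)
l(t) = 16 + t (l(t) = (13 + t) + 3 = 16 + t)
l(G(6))*K(y) = (16 + (-3 + 6**2 - 4*6))*(120 + 20*7) = (16 + (-3 + 36 - 24))*(120 + 140) = (16 + 9)*260 = 25*260 = 6500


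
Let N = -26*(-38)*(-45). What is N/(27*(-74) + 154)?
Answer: 11115/461 ≈ 24.111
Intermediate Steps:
N = -44460 (N = 988*(-45) = -44460)
N/(27*(-74) + 154) = -44460/(27*(-74) + 154) = -44460/(-1998 + 154) = -44460/(-1844) = -44460*(-1/1844) = 11115/461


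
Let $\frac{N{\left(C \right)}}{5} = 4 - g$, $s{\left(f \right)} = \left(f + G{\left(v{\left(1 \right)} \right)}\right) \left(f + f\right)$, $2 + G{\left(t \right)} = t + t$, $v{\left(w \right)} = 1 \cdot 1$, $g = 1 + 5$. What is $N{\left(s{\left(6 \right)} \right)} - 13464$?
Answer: $-13474$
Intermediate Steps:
$g = 6$
$v{\left(w \right)} = 1$
$G{\left(t \right)} = -2 + 2 t$ ($G{\left(t \right)} = -2 + \left(t + t\right) = -2 + 2 t$)
$s{\left(f \right)} = 2 f^{2}$ ($s{\left(f \right)} = \left(f + \left(-2 + 2 \cdot 1\right)\right) \left(f + f\right) = \left(f + \left(-2 + 2\right)\right) 2 f = \left(f + 0\right) 2 f = f 2 f = 2 f^{2}$)
$N{\left(C \right)} = -10$ ($N{\left(C \right)} = 5 \left(4 - 6\right) = 5 \left(-2\right) = -10$)
$N{\left(s{\left(6 \right)} \right)} - 13464 = -10 - 13464 = -13474$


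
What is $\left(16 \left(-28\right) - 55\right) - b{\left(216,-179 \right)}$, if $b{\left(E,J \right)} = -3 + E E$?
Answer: $-47156$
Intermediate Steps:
$b{\left(E,J \right)} = -3 + E^{2}$
$\left(16 \left(-28\right) - 55\right) - b{\left(216,-179 \right)} = \left(16 \left(-28\right) - 55\right) - \left(-3 + 216^{2}\right) = \left(-448 - 55\right) - \left(-3 + 46656\right) = -503 - 46653 = -47156$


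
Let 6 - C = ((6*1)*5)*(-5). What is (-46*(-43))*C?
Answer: 308568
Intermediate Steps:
C = 156 (C = 6 - (6*1)*5*(-5) = 6 - 6*5*(-5) = 6 - 30*(-5) = 6 - 1*(-150) = 6 + 150 = 156)
(-46*(-43))*C = -46*(-43)*156 = 1978*156 = 308568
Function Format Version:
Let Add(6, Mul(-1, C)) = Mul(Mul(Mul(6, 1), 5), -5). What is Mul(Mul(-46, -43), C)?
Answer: 308568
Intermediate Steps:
C = 156 (C = Add(6, Mul(-1, Mul(Mul(Mul(6, 1), 5), -5))) = Add(6, Mul(-1, Mul(Mul(6, 5), -5))) = Add(6, Mul(-1, Mul(30, -5))) = Add(6, Mul(-1, -150)) = Add(6, 150) = 156)
Mul(Mul(-46, -43), C) = Mul(Mul(-46, -43), 156) = Mul(1978, 156) = 308568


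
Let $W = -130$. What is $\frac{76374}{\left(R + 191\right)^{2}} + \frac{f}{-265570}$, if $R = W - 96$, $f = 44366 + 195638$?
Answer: $\frac{1998863828}{32532325} \approx 61.442$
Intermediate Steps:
$f = 240004$
$R = -226$ ($R = -130 - 96 = -226$)
$\frac{76374}{\left(R + 191\right)^{2}} + \frac{f}{-265570} = \frac{76374}{\left(-226 + 191\right)^{2}} + \frac{240004}{-265570} = \frac{76374}{\left(-35\right)^{2}} + 240004 \left(- \frac{1}{265570}\right) = \frac{76374}{1225} - \frac{120002}{132785} = \frac{1998863828}{32532325}$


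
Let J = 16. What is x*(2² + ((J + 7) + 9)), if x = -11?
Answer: -396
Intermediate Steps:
x*(2² + ((J + 7) + 9)) = -11*(2² + ((16 + 7) + 9)) = -11*(4 + (23 + 9)) = -11*(4 + 32) = -11*36 = -396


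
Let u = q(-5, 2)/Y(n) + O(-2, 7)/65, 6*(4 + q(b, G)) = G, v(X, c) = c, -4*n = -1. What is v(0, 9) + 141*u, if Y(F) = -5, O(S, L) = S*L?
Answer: 5332/65 ≈ 82.031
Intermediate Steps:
n = ¼ (n = -¼*(-1) = ¼ ≈ 0.25000)
O(S, L) = L*S
q(b, G) = -4 + G/6
u = 101/195 (u = (-4 + (⅙)*2)/(-5) + (7*(-2))/65 = (-4 + ⅓)*(-⅕) - 14*1/65 = -11/3*(-⅕) - 14/65 = 11/15 - 14/65 = 101/195 ≈ 0.51795)
v(0, 9) + 141*u = 9 + 141*(101/195) = 9 + 4747/65 = 5332/65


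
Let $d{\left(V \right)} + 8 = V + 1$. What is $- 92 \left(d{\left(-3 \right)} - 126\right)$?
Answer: $12512$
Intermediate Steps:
$d{\left(V \right)} = -7 + V$ ($d{\left(V \right)} = -8 + \left(V + 1\right) = -8 + \left(1 + V\right) = -7 + V$)
$- 92 \left(d{\left(-3 \right)} - 126\right) = - 92 \left(\left(-7 - 3\right) - 126\right) = - 92 \left(-10 - 126\right) = \left(-92\right) \left(-136\right) = 12512$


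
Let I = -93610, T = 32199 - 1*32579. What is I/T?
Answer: 9361/38 ≈ 246.34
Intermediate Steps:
T = -380 (T = 32199 - 32579 = -380)
I/T = -93610/(-380) = -93610*(-1/380) = 9361/38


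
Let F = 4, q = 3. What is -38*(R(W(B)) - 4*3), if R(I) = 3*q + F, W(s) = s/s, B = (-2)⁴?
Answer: -38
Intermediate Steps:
B = 16
W(s) = 1
R(I) = 13 (R(I) = 3*3 + 4 = 9 + 4 = 13)
-38*(R(W(B)) - 4*3) = -38*(13 - 4*3) = -38*(13 - 12) = -38*1 = -38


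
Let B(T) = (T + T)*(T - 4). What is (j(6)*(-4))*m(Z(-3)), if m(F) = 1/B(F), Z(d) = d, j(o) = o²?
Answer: -24/7 ≈ -3.4286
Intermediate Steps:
B(T) = 2*T*(-4 + T) (B(T) = (2*T)*(-4 + T) = 2*T*(-4 + T))
m(F) = 1/(2*F*(-4 + F))
(j(6)*(-4))*m(Z(-3)) = (6²*(-4))*((½)/(-3*(-4 - 3))) = (36*(-4))*((½)*(-⅓)/(-7)) = -72*(-1)*(-1)/(3*7) = -144*1/42 = -24/7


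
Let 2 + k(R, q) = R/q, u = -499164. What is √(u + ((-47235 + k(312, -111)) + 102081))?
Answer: 2*I*√152069482/37 ≈ 666.58*I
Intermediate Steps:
k(R, q) = -2 + R/q
√(u + ((-47235 + k(312, -111)) + 102081)) = √(-499164 + ((-47235 + (-2 + 312/(-111))) + 102081)) = √(-499164 + ((-47235 + (-2 + 312*(-1/111))) + 102081)) = √(-499164 + ((-47235 + (-2 - 104/37)) + 102081)) = √(-499164 + ((-47235 - 178/37) + 102081)) = √(-499164 + (-1747873/37 + 102081)) = √(-499164 + 2029124/37) = √(-16439944/37) = 2*I*√152069482/37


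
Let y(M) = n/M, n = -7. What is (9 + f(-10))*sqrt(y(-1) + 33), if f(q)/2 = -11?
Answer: -26*sqrt(10) ≈ -82.219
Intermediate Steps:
f(q) = -22 (f(q) = 2*(-11) = -22)
y(M) = -7/M
(9 + f(-10))*sqrt(y(-1) + 33) = (9 - 22)*sqrt(-7/(-1) + 33) = -13*sqrt(-7*(-1) + 33) = -13*sqrt(7 + 33) = -26*sqrt(10)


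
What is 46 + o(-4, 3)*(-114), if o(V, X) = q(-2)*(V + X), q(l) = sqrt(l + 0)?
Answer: 46 + 114*I*sqrt(2) ≈ 46.0 + 161.22*I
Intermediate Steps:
q(l) = sqrt(l)
o(V, X) = I*sqrt(2)*(V + X) (o(V, X) = sqrt(-2)*(V + X) = (I*sqrt(2))*(V + X) = I*sqrt(2)*(V + X))
46 + o(-4, 3)*(-114) = 46 + (I*sqrt(2)*(-4 + 3))*(-114) = 46 + (I*sqrt(2)*(-1))*(-114) = 46 - I*sqrt(2)*(-114) = 46 + 114*I*sqrt(2)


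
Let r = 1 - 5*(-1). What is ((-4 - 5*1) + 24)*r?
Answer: 90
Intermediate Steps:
r = 6 (r = 1 + 5 = 6)
((-4 - 5*1) + 24)*r = ((-4 - 5*1) + 24)*6 = ((-4 - 5) + 24)*6 = (-9 + 24)*6 = 15*6 = 90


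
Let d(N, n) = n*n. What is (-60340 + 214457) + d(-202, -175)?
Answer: 184742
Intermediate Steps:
d(N, n) = n²
(-60340 + 214457) + d(-202, -175) = (-60340 + 214457) + (-175)² = 154117 + 30625 = 184742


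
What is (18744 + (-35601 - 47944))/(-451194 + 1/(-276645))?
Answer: 416904015/2902803817 ≈ 0.14362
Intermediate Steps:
(18744 + (-35601 - 47944))/(-451194 + 1/(-276645)) = (18744 - 83545)/(-451194 - 1/276645) = -64801/(-124820564131/276645) = -64801*(-276645/124820564131) = 416904015/2902803817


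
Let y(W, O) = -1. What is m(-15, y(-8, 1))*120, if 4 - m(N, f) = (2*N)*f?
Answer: -3120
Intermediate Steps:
m(N, f) = 4 - 2*N*f
m(-15, y(-8, 1))*120 = (4 - 2*(-15)*(-1))*120 = (4 - 30)*120 = -26*120 = -3120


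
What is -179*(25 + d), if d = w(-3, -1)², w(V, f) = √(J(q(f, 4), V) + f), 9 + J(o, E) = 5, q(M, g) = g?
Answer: -3580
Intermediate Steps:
J(o, E) = -4 (J(o, E) = -9 + 5 = -4)
w(V, f) = √(-4 + f)
d = -5 (d = (√(-4 - 1))² = (√(-5))² = (I*√5)² = -5)
-179*(25 + d) = -179*(25 - 5) = -179*20 = -3580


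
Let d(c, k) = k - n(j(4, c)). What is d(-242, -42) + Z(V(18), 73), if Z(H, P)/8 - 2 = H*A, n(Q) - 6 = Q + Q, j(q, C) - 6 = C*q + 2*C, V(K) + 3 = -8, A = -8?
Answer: 3564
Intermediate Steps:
V(K) = -11 (V(K) = -3 - 8 = -11)
j(q, C) = 6 + 2*C + C*q (j(q, C) = 6 + (C*q + 2*C) = 6 + (2*C + C*q) = 6 + 2*C + C*q)
n(Q) = 6 + 2*Q (n(Q) = 6 + (Q + Q) = 6 + 2*Q)
Z(H, P) = 16 - 64*H (Z(H, P) = 16 + 8*(H*(-8)) = 16 + 8*(-8*H) = 16 - 64*H)
d(c, k) = -18 + k - 12*c (d(c, k) = k - (6 + 2*(6 + 2*c + c*4)) = k - (6 + 2*(6 + 2*c + 4*c)) = k - (6 + 2*(6 + 6*c)) = k - (6 + (12 + 12*c)) = k - (18 + 12*c) = k + (-18 - 12*c) = -18 + k - 12*c)
d(-242, -42) + Z(V(18), 73) = (-18 - 42 - 12*(-242)) + (16 - 64*(-11)) = (-18 - 42 + 2904) + (16 + 704) = 2844 + 720 = 3564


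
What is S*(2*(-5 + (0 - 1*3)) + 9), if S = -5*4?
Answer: 140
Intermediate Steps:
S = -20
S*(2*(-5 + (0 - 1*3)) + 9) = -20*(2*(-5 + (0 - 1*3)) + 9) = -20*(2*(-5 + (0 - 3)) + 9) = -20*(2*(-5 - 3) + 9) = -20*(2*(-8) + 9) = -20*(-16 + 9) = -20*(-7) = 140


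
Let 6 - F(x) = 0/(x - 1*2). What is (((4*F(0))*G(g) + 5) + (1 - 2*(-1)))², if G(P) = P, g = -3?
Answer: 4096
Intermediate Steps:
F(x) = 6 (F(x) = 6 - 0/(x - 1*2) = 6 - 0/(x - 2) = 6 - 0/(-2 + x) = 6 - 1*0 = 6 + 0 = 6)
(((4*F(0))*G(g) + 5) + (1 - 2*(-1)))² = (((4*6)*(-3) + 5) + (1 - 2*(-1)))² = ((24*(-3) + 5) + (1 + 2))² = ((-72 + 5) + 3)² = (-67 + 3)² = (-64)² = 4096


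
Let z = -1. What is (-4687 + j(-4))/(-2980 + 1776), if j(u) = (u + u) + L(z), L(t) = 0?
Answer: 4695/1204 ≈ 3.8995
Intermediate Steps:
j(u) = 2*u (j(u) = (u + u) + 0 = 2*u + 0 = 2*u)
(-4687 + j(-4))/(-2980 + 1776) = (-4687 + 2*(-4))/(-2980 + 1776) = (-4687 - 8)/(-1204) = -4695*(-1/1204) = 4695/1204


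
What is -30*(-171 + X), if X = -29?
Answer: 6000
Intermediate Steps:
-30*(-171 + X) = -30*(-171 - 29) = -30*(-200) = 6000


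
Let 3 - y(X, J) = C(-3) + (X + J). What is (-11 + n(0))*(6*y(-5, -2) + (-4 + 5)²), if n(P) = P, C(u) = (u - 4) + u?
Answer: -1331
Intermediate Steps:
C(u) = -4 + 2*u (C(u) = (-4 + u) + u = -4 + 2*u)
y(X, J) = 13 - J - X (y(X, J) = 3 - ((-4 + 2*(-3)) + (X + J)) = 3 - ((-4 - 6) + (J + X)) = 3 - (-10 + (J + X)) = 3 - (-10 + J + X) = 3 + (10 - J - X) = 13 - J - X)
(-11 + n(0))*(6*y(-5, -2) + (-4 + 5)²) = (-11 + 0)*(6*(13 - 1*(-2) - 1*(-5)) + (-4 + 5)²) = -11*(6*(13 + 2 + 5) + 1²) = -11*(6*20 + 1) = -11*(120 + 1) = -11*121 = -1331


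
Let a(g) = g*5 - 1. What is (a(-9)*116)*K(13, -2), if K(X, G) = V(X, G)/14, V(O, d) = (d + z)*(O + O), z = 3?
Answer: -69368/7 ≈ -9909.7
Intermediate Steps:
V(O, d) = 2*O*(3 + d) (V(O, d) = (d + 3)*(O + O) = (3 + d)*(2*O) = 2*O*(3 + d))
K(X, G) = X*(3 + G)/7 (K(X, G) = (2*X*(3 + G))/14 = (2*X*(3 + G))*(1/14) = X*(3 + G)/7)
a(g) = -1 + 5*g (a(g) = 5*g - 1 = -1 + 5*g)
(a(-9)*116)*K(13, -2) = ((-1 + 5*(-9))*116)*((1/7)*13*(3 - 2)) = ((-1 - 45)*116)*((1/7)*13*1) = -46*116*(13/7) = -5336*13/7 = -69368/7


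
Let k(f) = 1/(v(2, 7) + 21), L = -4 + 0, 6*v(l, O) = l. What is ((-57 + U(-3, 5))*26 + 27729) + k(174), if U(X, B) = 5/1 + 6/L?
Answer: 1685635/64 ≈ 26338.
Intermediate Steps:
v(l, O) = l/6
L = -4
k(f) = 3/64 (k(f) = 1/((⅙)*2 + 21) = 1/(⅓ + 21) = 1/(64/3) = 3/64)
U(X, B) = 7/2 (U(X, B) = 5/1 + 6/(-4) = 5*1 + 6*(-¼) = 5 - 3/2 = 7/2)
((-57 + U(-3, 5))*26 + 27729) + k(174) = ((-57 + 7/2)*26 + 27729) + 3/64 = (-107/2*26 + 27729) + 3/64 = (-1391 + 27729) + 3/64 = 26338 + 3/64 = 1685635/64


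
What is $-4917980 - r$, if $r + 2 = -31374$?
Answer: $-4886604$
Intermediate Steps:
$r = -31376$ ($r = -2 - 31374 = -31376$)
$-4917980 - r = -4917980 - -31376 = -4917980 + 31376 = -4886604$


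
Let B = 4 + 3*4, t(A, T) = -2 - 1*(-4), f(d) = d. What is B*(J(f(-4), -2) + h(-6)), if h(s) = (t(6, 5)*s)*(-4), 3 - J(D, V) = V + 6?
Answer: 752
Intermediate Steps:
J(D, V) = -3 - V (J(D, V) = 3 - (V + 6) = 3 - (6 + V) = 3 + (-6 - V) = -3 - V)
t(A, T) = 2 (t(A, T) = -2 + 4 = 2)
B = 16 (B = 4 + 12 = 16)
h(s) = -8*s (h(s) = (2*s)*(-4) = -8*s)
B*(J(f(-4), -2) + h(-6)) = 16*((-3 - 1*(-2)) - 8*(-6)) = 16*((-3 + 2) + 48) = 16*(-1 + 48) = 16*47 = 752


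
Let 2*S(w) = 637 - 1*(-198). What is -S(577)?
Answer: -835/2 ≈ -417.50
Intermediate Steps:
S(w) = 835/2 (S(w) = (637 - 1*(-198))/2 = (637 + 198)/2 = (½)*835 = 835/2)
-S(577) = -1*835/2 = -835/2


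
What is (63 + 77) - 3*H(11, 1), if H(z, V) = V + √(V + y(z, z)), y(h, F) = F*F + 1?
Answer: 137 - 3*√123 ≈ 103.73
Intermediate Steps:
y(h, F) = 1 + F² (y(h, F) = F² + 1 = 1 + F²)
H(z, V) = V + √(1 + V + z²) (H(z, V) = V + √(V + (1 + z²)) = V + √(1 + V + z²))
(63 + 77) - 3*H(11, 1) = (63 + 77) - 3*(1 + √(1 + 1 + 11²)) = 140 - 3*(1 + √(1 + 1 + 121)) = 140 - 3*(1 + √123) = 140 + (-3 - 3*√123) = 137 - 3*√123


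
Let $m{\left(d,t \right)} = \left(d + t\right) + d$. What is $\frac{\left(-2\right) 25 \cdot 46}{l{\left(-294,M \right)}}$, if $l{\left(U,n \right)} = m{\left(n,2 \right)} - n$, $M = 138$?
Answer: $- \frac{115}{7} \approx -16.429$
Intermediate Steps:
$m{\left(d,t \right)} = t + 2 d$
$l{\left(U,n \right)} = 2 + n$ ($l{\left(U,n \right)} = \left(2 + 2 n\right) - n = 2 + n$)
$\frac{\left(-2\right) 25 \cdot 46}{l{\left(-294,M \right)}} = \frac{\left(-2\right) 25 \cdot 46}{2 + 138} = \frac{\left(-50\right) 46}{140} = \left(-2300\right) \frac{1}{140} = - \frac{115}{7}$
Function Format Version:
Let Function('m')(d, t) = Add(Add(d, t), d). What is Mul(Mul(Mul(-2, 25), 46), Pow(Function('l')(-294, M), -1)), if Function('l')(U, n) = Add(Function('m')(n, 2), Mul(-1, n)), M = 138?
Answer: Rational(-115, 7) ≈ -16.429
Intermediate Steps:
Function('m')(d, t) = Add(t, Mul(2, d))
Function('l')(U, n) = Add(2, n) (Function('l')(U, n) = Add(Add(2, Mul(2, n)), Mul(-1, n)) = Add(2, n))
Mul(Mul(Mul(-2, 25), 46), Pow(Function('l')(-294, M), -1)) = Mul(Mul(Mul(-2, 25), 46), Pow(Add(2, 138), -1)) = Mul(Mul(-50, 46), Pow(140, -1)) = Mul(-2300, Rational(1, 140)) = Rational(-115, 7)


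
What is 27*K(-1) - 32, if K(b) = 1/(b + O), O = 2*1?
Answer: -5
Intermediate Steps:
O = 2
K(b) = 1/(2 + b) (K(b) = 1/(b + 2) = 1/(2 + b))
27*K(-1) - 32 = 27/(2 - 1) - 32 = 27/1 - 32 = 27*1 - 32 = 27 - 32 = -5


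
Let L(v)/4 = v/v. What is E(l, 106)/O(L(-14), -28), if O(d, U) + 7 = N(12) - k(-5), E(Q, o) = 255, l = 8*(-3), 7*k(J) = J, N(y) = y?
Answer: 357/8 ≈ 44.625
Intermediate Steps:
k(J) = J/7
l = -24
L(v) = 4 (L(v) = 4*(v/v) = 4*1 = 4)
O(d, U) = 40/7 (O(d, U) = -7 + (12 - (-5)/7) = -7 + (12 - 1*(-5/7)) = -7 + (12 + 5/7) = -7 + 89/7 = 40/7)
E(l, 106)/O(L(-14), -28) = 255/(40/7) = 255*(7/40) = 357/8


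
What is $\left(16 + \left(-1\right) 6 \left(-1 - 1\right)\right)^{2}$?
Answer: $784$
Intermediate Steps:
$\left(16 + \left(-1\right) 6 \left(-1 - 1\right)\right)^{2} = \left(16 - -12\right)^{2} = \left(16 + 12\right)^{2} = 28^{2} = 784$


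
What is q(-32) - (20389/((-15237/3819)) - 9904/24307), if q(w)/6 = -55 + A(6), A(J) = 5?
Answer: 593906699995/123455253 ≈ 4810.7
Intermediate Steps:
q(w) = -300 (q(w) = 6*(-55 + 5) = 6*(-50) = -300)
q(-32) - (20389/((-15237/3819)) - 9904/24307) = -300 - (20389/((-15237/3819)) - 9904/24307) = -300 - (20389/((-15237*1/3819)) - 9904*1/24307) = -300 - (20389/(-5079/1273) - 9904/24307) = -300 - (20389*(-1273/5079) - 9904/24307) = -300 - (-25955197/5079 - 9904/24307) = -300 - 1*(-630943275895/123455253) = -300 + 630943275895/123455253 = 593906699995/123455253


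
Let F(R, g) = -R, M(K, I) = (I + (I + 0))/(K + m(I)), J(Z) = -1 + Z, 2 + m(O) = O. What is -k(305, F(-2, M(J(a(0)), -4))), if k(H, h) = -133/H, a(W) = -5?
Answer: 133/305 ≈ 0.43607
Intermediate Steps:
m(O) = -2 + O
M(K, I) = 2*I/(-2 + I + K) (M(K, I) = (I + (I + 0))/(K + (-2 + I)) = (I + I)/(-2 + I + K) = (2*I)/(-2 + I + K) = 2*I/(-2 + I + K))
-k(305, F(-2, M(J(a(0)), -4))) = -(-133)/305 = -1*(-133/305) = 133/305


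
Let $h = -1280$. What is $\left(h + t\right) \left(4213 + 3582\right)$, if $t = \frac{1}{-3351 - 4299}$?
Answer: $- \frac{15265729559}{1530} \approx -9.9776 \cdot 10^{6}$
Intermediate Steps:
$t = - \frac{1}{7650}$ ($t = \frac{1}{-7650} = - \frac{1}{7650} \approx -0.00013072$)
$\left(h + t\right) \left(4213 + 3582\right) = \left(-1280 - \frac{1}{7650}\right) \left(4213 + 3582\right) = \left(- \frac{9792001}{7650}\right) 7795 = - \frac{15265729559}{1530}$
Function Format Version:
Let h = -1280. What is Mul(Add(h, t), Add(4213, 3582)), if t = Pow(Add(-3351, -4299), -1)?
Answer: Rational(-15265729559, 1530) ≈ -9.9776e+6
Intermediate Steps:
t = Rational(-1, 7650) (t = Pow(-7650, -1) = Rational(-1, 7650) ≈ -0.00013072)
Mul(Add(h, t), Add(4213, 3582)) = Mul(Add(-1280, Rational(-1, 7650)), Add(4213, 3582)) = Mul(Rational(-9792001, 7650), 7795) = Rational(-15265729559, 1530)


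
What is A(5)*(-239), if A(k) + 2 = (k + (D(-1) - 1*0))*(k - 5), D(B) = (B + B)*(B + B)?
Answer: 478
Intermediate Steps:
D(B) = 4*B**2 (D(B) = (2*B)*(2*B) = 4*B**2)
A(k) = -2 + (-5 + k)*(4 + k) (A(k) = -2 + (k + (4*(-1)**2 - 1*0))*(k - 5) = -2 + (k + (4*1 + 0))*(-5 + k) = -2 + (k + (4 + 0))*(-5 + k) = -2 + (k + 4)*(-5 + k) = -2 + (4 + k)*(-5 + k) = -2 + (-5 + k)*(4 + k))
A(5)*(-239) = (-22 + 5**2 - 1*5)*(-239) = (-22 + 25 - 5)*(-239) = -2*(-239) = 478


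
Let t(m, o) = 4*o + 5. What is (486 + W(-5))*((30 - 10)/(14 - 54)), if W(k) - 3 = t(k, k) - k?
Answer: -479/2 ≈ -239.50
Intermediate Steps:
t(m, o) = 5 + 4*o
W(k) = 8 + 3*k (W(k) = 3 + ((5 + 4*k) - k) = 3 + (5 + 3*k) = 8 + 3*k)
(486 + W(-5))*((30 - 10)/(14 - 54)) = (486 + (8 + 3*(-5)))*((30 - 10)/(14 - 54)) = (486 + (8 - 15))*(20/(-40)) = (486 - 7)*(20*(-1/40)) = 479*(-½) = -479/2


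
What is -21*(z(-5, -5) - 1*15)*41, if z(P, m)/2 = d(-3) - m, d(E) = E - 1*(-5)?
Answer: 861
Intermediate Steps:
d(E) = 5 + E (d(E) = E + 5 = 5 + E)
z(P, m) = 4 - 2*m (z(P, m) = 2*((5 - 3) - m) = 2*(2 - m) = 4 - 2*m)
-21*(z(-5, -5) - 1*15)*41 = -21*((4 - 2*(-5)) - 1*15)*41 = -21*((4 + 10) - 15)*41 = -21*(14 - 15)*41 = -21*(-1)*41 = 21*41 = 861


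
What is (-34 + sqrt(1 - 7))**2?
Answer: (34 - I*sqrt(6))**2 ≈ 1150.0 - 166.57*I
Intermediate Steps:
(-34 + sqrt(1 - 7))**2 = (-34 + sqrt(-6))**2 = (-34 + I*sqrt(6))**2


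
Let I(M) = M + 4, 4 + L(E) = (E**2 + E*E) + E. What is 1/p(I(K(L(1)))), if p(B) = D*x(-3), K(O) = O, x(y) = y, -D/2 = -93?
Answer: -1/558 ≈ -0.0017921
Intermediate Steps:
D = 186 (D = -2*(-93) = 186)
L(E) = -4 + E + 2*E**2 (L(E) = -4 + ((E**2 + E*E) + E) = -4 + ((E**2 + E**2) + E) = -4 + (2*E**2 + E) = -4 + (E + 2*E**2) = -4 + E + 2*E**2)
I(M) = 4 + M
p(B) = -558 (p(B) = 186*(-3) = -558)
1/p(I(K(L(1)))) = 1/(-558) = -1/558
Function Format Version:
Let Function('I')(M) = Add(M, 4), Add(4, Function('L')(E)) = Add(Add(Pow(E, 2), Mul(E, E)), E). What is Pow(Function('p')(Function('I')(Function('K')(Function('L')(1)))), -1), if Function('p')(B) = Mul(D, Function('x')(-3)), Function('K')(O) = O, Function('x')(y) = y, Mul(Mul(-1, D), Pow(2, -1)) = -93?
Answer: Rational(-1, 558) ≈ -0.0017921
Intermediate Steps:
D = 186 (D = Mul(-2, -93) = 186)
Function('L')(E) = Add(-4, E, Mul(2, Pow(E, 2))) (Function('L')(E) = Add(-4, Add(Add(Pow(E, 2), Mul(E, E)), E)) = Add(-4, Add(Add(Pow(E, 2), Pow(E, 2)), E)) = Add(-4, Add(Mul(2, Pow(E, 2)), E)) = Add(-4, Add(E, Mul(2, Pow(E, 2)))) = Add(-4, E, Mul(2, Pow(E, 2))))
Function('I')(M) = Add(4, M)
Function('p')(B) = -558 (Function('p')(B) = Mul(186, -3) = -558)
Pow(Function('p')(Function('I')(Function('K')(Function('L')(1)))), -1) = Pow(-558, -1) = Rational(-1, 558)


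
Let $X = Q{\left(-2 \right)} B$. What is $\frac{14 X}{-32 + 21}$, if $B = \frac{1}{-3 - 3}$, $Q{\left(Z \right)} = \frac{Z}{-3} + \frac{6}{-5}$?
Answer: $- \frac{56}{495} \approx -0.11313$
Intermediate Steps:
$Q{\left(Z \right)} = - \frac{6}{5} - \frac{Z}{3}$ ($Q{\left(Z \right)} = Z \left(- \frac{1}{3}\right) + 6 \left(- \frac{1}{5}\right) = - \frac{Z}{3} - \frac{6}{5} = - \frac{6}{5} - \frac{Z}{3}$)
$B = - \frac{1}{6}$ ($B = \frac{1}{-6} = - \frac{1}{6} \approx -0.16667$)
$X = \frac{4}{45}$ ($X = \left(- \frac{6}{5} - - \frac{2}{3}\right) \left(- \frac{1}{6}\right) = \left(- \frac{6}{5} + \frac{2}{3}\right) \left(- \frac{1}{6}\right) = \left(- \frac{8}{15}\right) \left(- \frac{1}{6}\right) = \frac{4}{45} \approx 0.088889$)
$\frac{14 X}{-32 + 21} = \frac{14 \cdot \frac{4}{45}}{-32 + 21} = \frac{56}{45 \left(-11\right)} = \frac{56}{45} \left(- \frac{1}{11}\right) = - \frac{56}{495}$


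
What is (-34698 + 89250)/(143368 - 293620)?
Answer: -4546/12521 ≈ -0.36307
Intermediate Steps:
(-34698 + 89250)/(143368 - 293620) = 54552/(-150252) = 54552*(-1/150252) = -4546/12521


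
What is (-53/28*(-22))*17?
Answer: 9911/14 ≈ 707.93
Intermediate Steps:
(-53/28*(-22))*17 = (-53*1/28*(-22))*17 = -53/28*(-22)*17 = (583/14)*17 = 9911/14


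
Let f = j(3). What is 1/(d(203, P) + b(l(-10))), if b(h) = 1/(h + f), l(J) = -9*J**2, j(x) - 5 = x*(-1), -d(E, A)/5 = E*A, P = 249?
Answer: -898/226956031 ≈ -3.9567e-6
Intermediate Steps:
d(E, A) = -5*A*E (d(E, A) = -5*E*A = -5*A*E)
j(x) = 5 - x (j(x) = 5 + x*(-1) = 5 - x)
f = 2 (f = 5 - 1*3 = 5 - 3 = 2)
b(h) = 1/(2 + h) (b(h) = 1/(h + 2) = 1/(2 + h))
1/(d(203, P) + b(l(-10))) = 1/(-5*249*203 + 1/(2 - 9*(-10)**2)) = 1/(-252735 + 1/(2 - 9*100)) = 1/(-252735 + 1/(2 - 900)) = 1/(-252735 + 1/(-898)) = 1/(-252735 - 1/898) = 1/(-226956031/898) = -898/226956031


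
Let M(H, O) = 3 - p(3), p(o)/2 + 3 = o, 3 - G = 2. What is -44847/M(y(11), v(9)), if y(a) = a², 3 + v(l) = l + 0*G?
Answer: -14949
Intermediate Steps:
G = 1 (G = 3 - 1*2 = 3 - 2 = 1)
p(o) = -6 + 2*o
v(l) = -3 + l (v(l) = -3 + (l + 0*1) = -3 + (l + 0) = -3 + l)
M(H, O) = 3 (M(H, O) = 3 - (-6 + 2*3) = 3 - (-6 + 6) = 3 - 1*0 = 3 + 0 = 3)
-44847/M(y(11), v(9)) = -44847/3 = -44847*⅓ = -14949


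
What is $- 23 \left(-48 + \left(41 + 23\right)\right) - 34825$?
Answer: $-35193$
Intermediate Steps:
$- 23 \left(-48 + \left(41 + 23\right)\right) - 34825 = - 23 \left(-48 + 64\right) - 34825 = \left(-23\right) 16 - 34825 = -368 - 34825 = -35193$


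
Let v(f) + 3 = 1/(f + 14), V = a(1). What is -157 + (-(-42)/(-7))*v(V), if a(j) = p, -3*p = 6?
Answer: -279/2 ≈ -139.50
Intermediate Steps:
p = -2 (p = -1/3*6 = -2)
a(j) = -2
V = -2
v(f) = -3 + 1/(14 + f) (v(f) = -3 + 1/(f + 14) = -3 + 1/(14 + f))
-157 + (-(-42)/(-7))*v(V) = -157 + (-(-42)/(-7))*((-41 - 3*(-2))/(14 - 2)) = -157 + (-(-42)*(-1)/7)*((-41 + 6)/12) = -157 + (-6*1)*((1/12)*(-35)) = -157 - 6*(-35/12) = -157 + 35/2 = -279/2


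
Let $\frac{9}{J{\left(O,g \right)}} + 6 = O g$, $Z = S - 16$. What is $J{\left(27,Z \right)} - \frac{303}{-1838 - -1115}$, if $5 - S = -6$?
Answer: $\frac{4024}{11327} \approx 0.35526$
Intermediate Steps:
$S = 11$ ($S = 5 - -6 = 5 + 6 = 11$)
$Z = -5$ ($Z = 11 - 16 = -5$)
$J{\left(O,g \right)} = \frac{9}{-6 + O g}$
$J{\left(27,Z \right)} - \frac{303}{-1838 - -1115} = \frac{9}{-6 + 27 \left(-5\right)} - \frac{303}{-1838 - -1115} = \frac{9}{-6 - 135} - \frac{303}{-1838 + 1115} = \frac{9}{-141} - \frac{303}{-723} = 9 \left(- \frac{1}{141}\right) - - \frac{101}{241} = - \frac{3}{47} + \frac{101}{241} = \frac{4024}{11327}$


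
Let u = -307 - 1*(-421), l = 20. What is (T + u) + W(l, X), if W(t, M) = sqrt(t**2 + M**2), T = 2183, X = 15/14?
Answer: 2297 + 5*sqrt(3145)/14 ≈ 2317.0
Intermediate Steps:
X = 15/14 (X = 15*(1/14) = 15/14 ≈ 1.0714)
W(t, M) = sqrt(M**2 + t**2)
u = 114 (u = -307 + 421 = 114)
(T + u) + W(l, X) = (2183 + 114) + sqrt((15/14)**2 + 20**2) = 2297 + sqrt(225/196 + 400) = 2297 + sqrt(78625/196) = 2297 + 5*sqrt(3145)/14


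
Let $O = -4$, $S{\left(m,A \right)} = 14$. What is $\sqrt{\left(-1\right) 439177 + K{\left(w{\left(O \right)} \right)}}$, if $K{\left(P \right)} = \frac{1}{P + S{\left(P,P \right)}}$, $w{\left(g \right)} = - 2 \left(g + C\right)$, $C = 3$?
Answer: $\frac{243 i \sqrt{119}}{4} \approx 662.7 i$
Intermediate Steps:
$w{\left(g \right)} = -6 - 2 g$ ($w{\left(g \right)} = - 2 \left(g + 3\right) = - 2 \left(3 + g\right) = -6 - 2 g$)
$K{\left(P \right)} = \frac{1}{14 + P}$ ($K{\left(P \right)} = \frac{1}{P + 14} = \frac{1}{14 + P}$)
$\sqrt{\left(-1\right) 439177 + K{\left(w{\left(O \right)} \right)}} = \sqrt{\left(-1\right) 439177 + \frac{1}{14 - -2}} = \sqrt{-439177 + \frac{1}{14 + \left(-6 + 8\right)}} = \sqrt{-439177 + \frac{1}{14 + 2}} = \sqrt{-439177 + \frac{1}{16}} = \sqrt{- \frac{7026831}{16}} = \frac{243 i \sqrt{119}}{4}$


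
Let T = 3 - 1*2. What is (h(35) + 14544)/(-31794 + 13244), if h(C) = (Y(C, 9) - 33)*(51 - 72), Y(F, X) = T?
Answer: -7608/9275 ≈ -0.82027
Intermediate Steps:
T = 1 (T = 3 - 2 = 1)
Y(F, X) = 1
h(C) = 672 (h(C) = (1 - 33)*(51 - 72) = -32*(-21) = 672)
(h(35) + 14544)/(-31794 + 13244) = (672 + 14544)/(-31794 + 13244) = 15216/(-18550) = 15216*(-1/18550) = -7608/9275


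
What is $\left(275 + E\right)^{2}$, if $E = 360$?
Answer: $403225$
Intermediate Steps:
$\left(275 + E\right)^{2} = \left(275 + 360\right)^{2} = 635^{2} = 403225$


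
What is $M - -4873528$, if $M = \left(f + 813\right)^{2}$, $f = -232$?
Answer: $5211089$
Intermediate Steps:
$M = 337561$ ($M = \left(-232 + 813\right)^{2} = 581^{2} = 337561$)
$M - -4873528 = 337561 - -4873528 = 337561 + 4873528 = 5211089$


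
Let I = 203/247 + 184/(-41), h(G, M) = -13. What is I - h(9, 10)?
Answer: 94526/10127 ≈ 9.3341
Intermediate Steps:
I = -37125/10127 (I = 203*(1/247) + 184*(-1/41) = 203/247 - 184/41 = -37125/10127 ≈ -3.6659)
I - h(9, 10) = -37125/10127 - 1*(-13) = -37125/10127 + 13 = 94526/10127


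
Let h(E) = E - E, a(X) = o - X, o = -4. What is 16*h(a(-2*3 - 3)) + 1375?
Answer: 1375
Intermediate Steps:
a(X) = -4 - X
h(E) = 0
16*h(a(-2*3 - 3)) + 1375 = 16*0 + 1375 = 0 + 1375 = 1375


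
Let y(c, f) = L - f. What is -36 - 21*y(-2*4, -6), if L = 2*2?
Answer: -246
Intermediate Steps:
L = 4
y(c, f) = 4 - f
-36 - 21*y(-2*4, -6) = -36 - 21*(4 - 1*(-6)) = -36 - 21*(4 + 6) = -36 - 21*10 = -36 - 210 = -246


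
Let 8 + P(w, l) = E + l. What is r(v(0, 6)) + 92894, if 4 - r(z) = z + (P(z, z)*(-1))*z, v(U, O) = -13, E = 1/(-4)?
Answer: 372749/4 ≈ 93187.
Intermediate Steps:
E = -1/4 ≈ -0.25000
P(w, l) = -33/4 + l (P(w, l) = -8 + (-1/4 + l) = -33/4 + l)
r(z) = 4 - z - z*(33/4 - z) (r(z) = 4 - (z + ((-33/4 + z)*(-1))*z) = 4 - (z + (33/4 - z)*z) = 4 - (z + z*(33/4 - z)) = 4 + (-z - z*(33/4 - z)) = 4 - z - z*(33/4 - z))
r(v(0, 6)) + 92894 = (4 + (-13)**2 - 37/4*(-13)) + 92894 = (4 + 169 + 481/4) + 92894 = 1173/4 + 92894 = 372749/4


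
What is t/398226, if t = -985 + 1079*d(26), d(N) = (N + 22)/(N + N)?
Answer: 11/398226 ≈ 2.7623e-5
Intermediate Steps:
d(N) = (22 + N)/(2*N) (d(N) = (22 + N)/((2*N)) = (22 + N)*(1/(2*N)) = (22 + N)/(2*N))
t = 11 (t = -985 + 1079*((½)*(22 + 26)/26) = -985 + 1079*((½)*(1/26)*48) = -985 + 1079*(12/13) = -985 + 996 = 11)
t/398226 = 11/398226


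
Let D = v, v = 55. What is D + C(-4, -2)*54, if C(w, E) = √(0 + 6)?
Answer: 55 + 54*√6 ≈ 187.27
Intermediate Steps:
D = 55
C(w, E) = √6
D + C(-4, -2)*54 = 55 + √6*54 = 55 + 54*√6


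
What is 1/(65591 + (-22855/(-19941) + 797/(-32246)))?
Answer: 27957282/1833777435373 ≈ 1.5246e-5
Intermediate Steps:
1/(65591 + (-22855/(-19941) + 797/(-32246))) = 1/(65591 + (-22855*(-1/19941) + 797*(-1/32246))) = 1/(65591 + (22855/19941 - 797/32246)) = 1/(65591 + 31351711/27957282) = 1/(1833777435373/27957282) = 27957282/1833777435373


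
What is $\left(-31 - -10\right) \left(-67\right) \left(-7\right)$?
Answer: $-9849$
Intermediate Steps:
$\left(-31 - -10\right) \left(-67\right) \left(-7\right) = \left(-31 + 10\right) \left(-67\right) \left(-7\right) = \left(-21\right) \left(-67\right) \left(-7\right) = 1407 \left(-7\right) = -9849$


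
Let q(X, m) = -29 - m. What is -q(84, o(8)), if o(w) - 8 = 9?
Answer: 46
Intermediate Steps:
o(w) = 17 (o(w) = 8 + 9 = 17)
-q(84, o(8)) = -(-29 - 1*17) = -(-29 - 17) = -1*(-46) = 46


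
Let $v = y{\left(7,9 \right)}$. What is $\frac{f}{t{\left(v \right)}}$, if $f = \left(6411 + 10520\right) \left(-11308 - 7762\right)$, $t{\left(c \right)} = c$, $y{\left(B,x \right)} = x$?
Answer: $- \frac{322874170}{9} \approx -3.5875 \cdot 10^{7}$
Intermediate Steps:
$v = 9$
$f = -322874170$ ($f = 16931 \left(-19070\right) = -322874170$)
$\frac{f}{t{\left(v \right)}} = - \frac{322874170}{9}$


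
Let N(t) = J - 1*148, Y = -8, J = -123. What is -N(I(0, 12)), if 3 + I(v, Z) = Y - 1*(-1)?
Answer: 271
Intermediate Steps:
I(v, Z) = -10 (I(v, Z) = -3 + (-8 - 1*(-1)) = -3 + (-8 + 1) = -3 - 7 = -10)
N(t) = -271 (N(t) = -123 - 1*148 = -123 - 148 = -271)
-N(I(0, 12)) = -1*(-271) = 271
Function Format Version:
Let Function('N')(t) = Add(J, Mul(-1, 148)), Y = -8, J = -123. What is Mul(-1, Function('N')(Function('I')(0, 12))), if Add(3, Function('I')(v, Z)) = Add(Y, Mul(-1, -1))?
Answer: 271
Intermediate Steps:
Function('I')(v, Z) = -10 (Function('I')(v, Z) = Add(-3, Add(-8, Mul(-1, -1))) = Add(-3, Add(-8, 1)) = Add(-3, -7) = -10)
Function('N')(t) = -271 (Function('N')(t) = Add(-123, Mul(-1, 148)) = Add(-123, -148) = -271)
Mul(-1, Function('N')(Function('I')(0, 12))) = Mul(-1, -271) = 271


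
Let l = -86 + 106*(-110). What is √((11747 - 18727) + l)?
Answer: I*√18726 ≈ 136.84*I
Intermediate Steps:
l = -11746 (l = -86 - 11660 = -11746)
√((11747 - 18727) + l) = √((11747 - 18727) - 11746) = √(-6980 - 11746) = √(-18726) = I*√18726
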